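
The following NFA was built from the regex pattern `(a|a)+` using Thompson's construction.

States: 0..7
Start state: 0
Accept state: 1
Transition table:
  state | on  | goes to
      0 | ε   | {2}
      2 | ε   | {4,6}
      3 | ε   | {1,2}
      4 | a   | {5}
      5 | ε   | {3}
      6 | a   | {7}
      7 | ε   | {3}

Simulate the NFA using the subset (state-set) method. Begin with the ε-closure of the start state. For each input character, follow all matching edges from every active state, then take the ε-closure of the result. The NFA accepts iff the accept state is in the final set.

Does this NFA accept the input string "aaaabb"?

Answer: REJECT

Derivation:
initial (ε-close {0}): {0,2,4,6}
'a' @ 1: {1,2,3,4,5,6,7}  [accepting]
'a' @ 2: {1,2,3,4,5,6,7}  [accepting]
'a' @ 3: {1,2,3,4,5,6,7}  [accepting]
'a' @ 4: {1,2,3,4,5,6,7}  [accepting]
'b' @ 5: {}  — dead — no transitions
rest 'b' ignored (set empty)
end set {} — state 1 not in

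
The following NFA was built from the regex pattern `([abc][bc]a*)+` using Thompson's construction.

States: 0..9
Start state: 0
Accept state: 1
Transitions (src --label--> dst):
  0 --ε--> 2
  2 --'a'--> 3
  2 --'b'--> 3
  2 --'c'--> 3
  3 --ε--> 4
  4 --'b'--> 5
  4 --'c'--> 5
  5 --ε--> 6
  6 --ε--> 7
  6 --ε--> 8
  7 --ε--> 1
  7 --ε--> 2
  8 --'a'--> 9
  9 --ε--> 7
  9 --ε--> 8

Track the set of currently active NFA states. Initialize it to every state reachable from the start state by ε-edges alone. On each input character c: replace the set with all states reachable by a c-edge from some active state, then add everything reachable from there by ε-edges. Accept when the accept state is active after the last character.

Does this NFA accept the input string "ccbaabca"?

S₀ = ε-closure({0}) = {0,2}
'c' @ 1: {3,4}
'c' @ 2: {1,2,5,6,7,8}  ✓accept
'b' @ 3: {3,4}
'a' @ 4: {}  — no active states
rest 'abca' ignored (set empty)
end set {} — state 1 not in

Answer: REJECT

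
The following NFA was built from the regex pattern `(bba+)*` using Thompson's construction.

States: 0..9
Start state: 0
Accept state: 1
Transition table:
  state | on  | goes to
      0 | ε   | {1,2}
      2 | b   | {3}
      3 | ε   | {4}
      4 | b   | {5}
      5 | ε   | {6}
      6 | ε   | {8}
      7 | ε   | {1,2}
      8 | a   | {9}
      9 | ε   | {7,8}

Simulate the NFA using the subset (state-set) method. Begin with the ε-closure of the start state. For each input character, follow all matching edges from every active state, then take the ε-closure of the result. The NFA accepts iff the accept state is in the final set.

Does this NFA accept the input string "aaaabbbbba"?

Answer: REJECT

Steps:
S₀ = ε-closure({0}) = {0,1,2}
'a' @ 1: {}  — dead — no transitions
rest 'aaabbbbba' ignored (set empty)
final: {}; accept 1 not in set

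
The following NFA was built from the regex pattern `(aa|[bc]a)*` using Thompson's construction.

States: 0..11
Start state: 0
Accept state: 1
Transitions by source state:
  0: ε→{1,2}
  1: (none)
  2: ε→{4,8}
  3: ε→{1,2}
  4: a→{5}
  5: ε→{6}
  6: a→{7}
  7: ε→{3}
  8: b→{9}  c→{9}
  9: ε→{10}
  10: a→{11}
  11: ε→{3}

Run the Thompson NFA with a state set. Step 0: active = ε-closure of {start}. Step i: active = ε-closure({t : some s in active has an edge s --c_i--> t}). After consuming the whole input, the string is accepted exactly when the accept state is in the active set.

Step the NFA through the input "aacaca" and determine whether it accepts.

Answer: ACCEPT

Trace:
S₀ = ε-closure({0}) = {0,1,2,4,8}
'a' @ 1: {5,6}
'a' @ 2: {1,2,3,4,7,8}  [accepting]
'c' @ 3: {9,10}
'a' @ 4: {1,2,3,4,8,11}  [accepting]
'c' @ 5: {9,10}
'a' @ 6: {1,2,3,4,8,11}  [accepting]
end set {1,2,3,4,8,11} — state 1 in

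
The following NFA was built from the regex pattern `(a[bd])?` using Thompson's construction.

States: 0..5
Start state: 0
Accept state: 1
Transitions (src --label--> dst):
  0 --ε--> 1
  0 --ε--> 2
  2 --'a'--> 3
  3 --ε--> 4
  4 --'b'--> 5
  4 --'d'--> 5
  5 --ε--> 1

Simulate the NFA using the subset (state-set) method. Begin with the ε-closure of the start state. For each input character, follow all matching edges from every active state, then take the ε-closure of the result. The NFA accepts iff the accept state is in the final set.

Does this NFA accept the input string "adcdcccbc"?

initial (ε-close {0}): {0,1,2}
'a' @ 1: {3,4}
'd' @ 2: {1,5}  ✓accept
'c' @ 3: {}  — no active states
rest 'dcccbc' ignored (set empty)
end set {} — state 1 not in

Answer: REJECT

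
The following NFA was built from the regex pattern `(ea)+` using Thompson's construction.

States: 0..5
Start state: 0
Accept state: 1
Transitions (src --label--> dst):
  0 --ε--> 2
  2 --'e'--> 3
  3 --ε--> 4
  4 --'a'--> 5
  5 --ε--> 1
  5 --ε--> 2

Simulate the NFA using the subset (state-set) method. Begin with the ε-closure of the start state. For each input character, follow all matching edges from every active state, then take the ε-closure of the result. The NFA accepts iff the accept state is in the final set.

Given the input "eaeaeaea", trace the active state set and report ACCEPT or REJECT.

Answer: ACCEPT

Trace:
S₀ = ε-closure({0}) = {0,2}
'e' @ 1: {3,4}
'a' @ 2: {1,2,5}  (accept∈set)
'e' @ 3: {3,4}
'a' @ 4: {1,2,5}  (accept∈set)
'e' @ 5: {3,4}
'a' @ 6: {1,2,5}  (accept∈set)
'e' @ 7: {3,4}
'a' @ 8: {1,2,5}  (accept∈set)
after full input: {1,2,5}  (accept=1 in)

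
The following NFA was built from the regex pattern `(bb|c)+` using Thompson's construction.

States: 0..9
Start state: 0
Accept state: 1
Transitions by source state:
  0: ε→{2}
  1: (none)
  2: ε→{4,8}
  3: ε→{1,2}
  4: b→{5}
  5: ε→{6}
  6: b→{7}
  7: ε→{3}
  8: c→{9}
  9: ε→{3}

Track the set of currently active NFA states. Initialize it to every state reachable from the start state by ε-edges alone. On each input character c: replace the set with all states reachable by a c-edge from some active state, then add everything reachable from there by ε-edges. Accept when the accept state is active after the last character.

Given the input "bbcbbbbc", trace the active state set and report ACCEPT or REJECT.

initial (ε-close {0}): {0,2,4,8}
'b' @ 1: {5,6}
'b' @ 2: {1,2,3,4,7,8}  (accept∈set)
'c' @ 3: {1,2,3,4,8,9}  (accept∈set)
'b' @ 4: {5,6}
'b' @ 5: {1,2,3,4,7,8}  (accept∈set)
'b' @ 6: {5,6}
'b' @ 7: {1,2,3,4,7,8}  (accept∈set)
'c' @ 8: {1,2,3,4,8,9}  (accept∈set)
after full input: {1,2,3,4,8,9}  (accept=1 in)

Answer: ACCEPT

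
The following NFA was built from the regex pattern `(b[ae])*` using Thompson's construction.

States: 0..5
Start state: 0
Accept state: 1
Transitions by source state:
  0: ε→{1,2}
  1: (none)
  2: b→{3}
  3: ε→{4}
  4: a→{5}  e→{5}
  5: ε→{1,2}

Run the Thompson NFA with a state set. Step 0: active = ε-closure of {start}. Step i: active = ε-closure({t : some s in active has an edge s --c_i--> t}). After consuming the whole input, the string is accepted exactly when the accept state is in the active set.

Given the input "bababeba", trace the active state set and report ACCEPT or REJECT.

S₀ = ε-closure({0}) = {0,1,2}
'b' @ 1: {3,4}
'a' @ 2: {1,2,5}  [accepting]
'b' @ 3: {3,4}
'a' @ 4: {1,2,5}  [accepting]
'b' @ 5: {3,4}
'e' @ 6: {1,2,5}  [accepting]
'b' @ 7: {3,4}
'a' @ 8: {1,2,5}  [accepting]
end set {1,2,5} — state 1 in

Answer: ACCEPT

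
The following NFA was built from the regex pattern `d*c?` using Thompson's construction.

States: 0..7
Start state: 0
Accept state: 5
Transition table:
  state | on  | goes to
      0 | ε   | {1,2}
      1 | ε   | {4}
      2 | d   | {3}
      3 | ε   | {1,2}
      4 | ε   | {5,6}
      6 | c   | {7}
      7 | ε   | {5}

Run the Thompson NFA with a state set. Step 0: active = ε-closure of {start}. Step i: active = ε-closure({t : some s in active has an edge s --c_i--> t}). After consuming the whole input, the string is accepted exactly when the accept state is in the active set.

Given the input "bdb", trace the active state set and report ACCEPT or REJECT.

start: ε-closure({0}) = {0,1,2,4,5,6}
'b' @ 1: {}  — state set empty
rest 'db' ignored (set empty)
after full input: {}  (accept=5 not in)

Answer: REJECT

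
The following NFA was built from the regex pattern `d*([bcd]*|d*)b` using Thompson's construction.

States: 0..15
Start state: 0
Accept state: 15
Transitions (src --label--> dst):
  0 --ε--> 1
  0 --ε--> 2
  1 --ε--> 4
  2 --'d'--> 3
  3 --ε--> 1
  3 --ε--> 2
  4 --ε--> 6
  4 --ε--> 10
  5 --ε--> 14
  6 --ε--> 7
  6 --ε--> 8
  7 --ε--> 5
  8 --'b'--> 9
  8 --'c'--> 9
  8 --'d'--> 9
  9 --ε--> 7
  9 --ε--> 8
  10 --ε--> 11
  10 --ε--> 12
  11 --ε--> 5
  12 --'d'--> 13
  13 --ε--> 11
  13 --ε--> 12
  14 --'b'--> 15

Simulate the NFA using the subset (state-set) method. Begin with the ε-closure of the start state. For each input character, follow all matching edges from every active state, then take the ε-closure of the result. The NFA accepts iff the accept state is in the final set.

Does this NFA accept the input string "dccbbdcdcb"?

Answer: ACCEPT

Derivation:
initial (ε-close {0}): {0,1,2,4,5,6,7,8,10,11,12,14}
'd' @ 1: {1,2,3,4,5,6,7,8,9,10,11,12,13,14}
'c' @ 2: {5,7,8,9,14}
'c' @ 3: {5,7,8,9,14}
'b' @ 4: {5,7,8,9,14,15}  (accept∈set)
'b' @ 5: {5,7,8,9,14,15}  (accept∈set)
'd' @ 6: {5,7,8,9,14}
'c' @ 7: {5,7,8,9,14}
'd' @ 8: {5,7,8,9,14}
'c' @ 9: {5,7,8,9,14}
'b' @ 10: {5,7,8,9,14,15}  (accept∈set)
end set {5,7,8,9,14,15} — state 15 in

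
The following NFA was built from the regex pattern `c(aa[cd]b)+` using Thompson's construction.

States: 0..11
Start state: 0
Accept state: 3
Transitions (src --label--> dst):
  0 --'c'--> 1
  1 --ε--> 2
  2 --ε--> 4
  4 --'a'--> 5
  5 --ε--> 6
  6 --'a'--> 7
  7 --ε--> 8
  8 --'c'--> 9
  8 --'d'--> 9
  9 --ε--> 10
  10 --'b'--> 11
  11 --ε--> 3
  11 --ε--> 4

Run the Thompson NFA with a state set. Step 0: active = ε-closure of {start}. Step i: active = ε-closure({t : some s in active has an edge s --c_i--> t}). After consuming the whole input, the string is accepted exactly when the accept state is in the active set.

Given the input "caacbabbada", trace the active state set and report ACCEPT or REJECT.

start: ε-closure({0}) = {0}
'c' @ 1: {1,2,4}
'a' @ 2: {5,6}
'a' @ 3: {7,8}
'c' @ 4: {9,10}
'b' @ 5: {3,4,11}  ✓accept
'a' @ 6: {5,6}
'b' @ 7: {}  — state set empty
rest 'bada' ignored (set empty)
final: {}; accept 3 not in set

Answer: REJECT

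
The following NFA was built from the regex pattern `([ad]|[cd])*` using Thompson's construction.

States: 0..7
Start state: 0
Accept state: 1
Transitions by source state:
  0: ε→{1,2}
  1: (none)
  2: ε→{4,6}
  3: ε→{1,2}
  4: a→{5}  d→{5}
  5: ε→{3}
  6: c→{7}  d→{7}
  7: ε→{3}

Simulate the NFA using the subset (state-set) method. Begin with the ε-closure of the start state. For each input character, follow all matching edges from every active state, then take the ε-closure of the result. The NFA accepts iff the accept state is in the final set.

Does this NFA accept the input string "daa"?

Answer: ACCEPT

Trace:
S₀ = ε-closure({0}) = {0,1,2,4,6}
'd' @ 1: {1,2,3,4,5,6,7}  [accepting]
'a' @ 2: {1,2,3,4,5,6}  [accepting]
'a' @ 3: {1,2,3,4,5,6}  [accepting]
final: {1,2,3,4,5,6}; accept 1 in set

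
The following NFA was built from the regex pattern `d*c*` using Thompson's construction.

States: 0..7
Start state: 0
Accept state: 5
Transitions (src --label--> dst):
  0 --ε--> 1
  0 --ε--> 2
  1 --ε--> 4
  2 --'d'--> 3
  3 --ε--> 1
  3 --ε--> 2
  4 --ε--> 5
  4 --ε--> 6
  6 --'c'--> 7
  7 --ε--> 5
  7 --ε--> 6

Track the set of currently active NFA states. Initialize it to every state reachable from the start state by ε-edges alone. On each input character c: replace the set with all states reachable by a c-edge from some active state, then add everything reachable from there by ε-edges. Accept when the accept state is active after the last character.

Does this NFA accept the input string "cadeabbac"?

initial (ε-close {0}): {0,1,2,4,5,6}
'c' @ 1: {5,6,7}  [accepting]
'a' @ 2: {}  — state set empty
rest 'deabbac' ignored (set empty)
end set {} — state 5 not in

Answer: REJECT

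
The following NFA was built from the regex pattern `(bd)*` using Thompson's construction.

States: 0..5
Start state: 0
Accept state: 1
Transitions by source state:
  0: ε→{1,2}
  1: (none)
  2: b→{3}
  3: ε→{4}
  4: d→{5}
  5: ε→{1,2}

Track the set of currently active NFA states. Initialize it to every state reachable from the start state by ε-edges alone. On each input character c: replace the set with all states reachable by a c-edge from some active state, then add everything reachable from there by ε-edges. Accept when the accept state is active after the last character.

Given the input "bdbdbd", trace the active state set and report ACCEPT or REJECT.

S₀ = ε-closure({0}) = {0,1,2}
'b' @ 1: {3,4}
'd' @ 2: {1,2,5}  ✓accept
'b' @ 3: {3,4}
'd' @ 4: {1,2,5}  ✓accept
'b' @ 5: {3,4}
'd' @ 6: {1,2,5}  ✓accept
end set {1,2,5} — state 1 in

Answer: ACCEPT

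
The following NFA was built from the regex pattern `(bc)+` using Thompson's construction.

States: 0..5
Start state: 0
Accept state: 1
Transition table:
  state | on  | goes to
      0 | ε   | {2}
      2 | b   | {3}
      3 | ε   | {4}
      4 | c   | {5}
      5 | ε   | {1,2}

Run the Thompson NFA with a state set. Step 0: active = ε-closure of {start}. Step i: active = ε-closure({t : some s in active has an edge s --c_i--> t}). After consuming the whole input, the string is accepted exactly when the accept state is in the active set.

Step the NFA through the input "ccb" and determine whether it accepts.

S₀ = ε-closure({0}) = {0,2}
'c' @ 1: {}  — state set empty
rest 'cb' ignored (set empty)
end set {} — state 1 not in

Answer: REJECT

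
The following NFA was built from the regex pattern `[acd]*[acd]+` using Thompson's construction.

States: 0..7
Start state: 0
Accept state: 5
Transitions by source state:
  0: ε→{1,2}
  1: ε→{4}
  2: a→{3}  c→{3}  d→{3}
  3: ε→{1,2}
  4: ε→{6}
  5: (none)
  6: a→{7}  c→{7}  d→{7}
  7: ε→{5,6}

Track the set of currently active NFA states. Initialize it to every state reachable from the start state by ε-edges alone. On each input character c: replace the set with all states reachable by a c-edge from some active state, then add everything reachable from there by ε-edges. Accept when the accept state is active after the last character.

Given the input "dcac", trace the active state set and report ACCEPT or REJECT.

Answer: ACCEPT

Steps:
S₀ = ε-closure({0}) = {0,1,2,4,6}
'd' @ 1: {1,2,3,4,5,6,7}  ✓accept
'c' @ 2: {1,2,3,4,5,6,7}  ✓accept
'a' @ 3: {1,2,3,4,5,6,7}  ✓accept
'c' @ 4: {1,2,3,4,5,6,7}  ✓accept
end set {1,2,3,4,5,6,7} — state 5 in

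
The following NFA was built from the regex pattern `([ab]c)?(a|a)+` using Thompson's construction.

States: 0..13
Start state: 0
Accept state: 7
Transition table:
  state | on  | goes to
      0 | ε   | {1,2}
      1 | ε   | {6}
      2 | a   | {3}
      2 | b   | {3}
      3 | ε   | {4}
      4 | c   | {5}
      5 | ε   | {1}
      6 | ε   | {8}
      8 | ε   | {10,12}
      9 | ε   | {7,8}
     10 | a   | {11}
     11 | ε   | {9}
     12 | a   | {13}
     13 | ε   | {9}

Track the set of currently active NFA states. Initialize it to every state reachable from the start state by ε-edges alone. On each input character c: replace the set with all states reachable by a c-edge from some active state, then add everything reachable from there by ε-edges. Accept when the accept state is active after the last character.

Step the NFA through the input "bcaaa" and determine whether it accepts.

Answer: ACCEPT

Steps:
initial (ε-close {0}): {0,1,2,6,8,10,12}
'b' @ 1: {3,4}
'c' @ 2: {1,5,6,8,10,12}
'a' @ 3: {7,8,9,10,11,12,13}  [accepting]
'a' @ 4: {7,8,9,10,11,12,13}  [accepting]
'a' @ 5: {7,8,9,10,11,12,13}  [accepting]
end set {7,8,9,10,11,12,13} — state 7 in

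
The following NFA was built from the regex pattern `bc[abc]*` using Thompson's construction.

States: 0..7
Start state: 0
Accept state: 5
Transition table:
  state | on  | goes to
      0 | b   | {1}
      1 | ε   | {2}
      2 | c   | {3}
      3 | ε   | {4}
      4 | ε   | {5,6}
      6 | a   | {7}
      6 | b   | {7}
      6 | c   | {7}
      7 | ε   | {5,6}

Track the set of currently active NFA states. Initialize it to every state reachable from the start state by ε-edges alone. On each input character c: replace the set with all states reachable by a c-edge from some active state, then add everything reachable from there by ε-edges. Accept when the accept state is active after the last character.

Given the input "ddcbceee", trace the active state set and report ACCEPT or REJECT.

Answer: REJECT

Trace:
start: ε-closure({0}) = {0}
'd' @ 1: {}  — no active states
rest 'dcbceee' ignored (set empty)
after full input: {}  (accept=5 not in)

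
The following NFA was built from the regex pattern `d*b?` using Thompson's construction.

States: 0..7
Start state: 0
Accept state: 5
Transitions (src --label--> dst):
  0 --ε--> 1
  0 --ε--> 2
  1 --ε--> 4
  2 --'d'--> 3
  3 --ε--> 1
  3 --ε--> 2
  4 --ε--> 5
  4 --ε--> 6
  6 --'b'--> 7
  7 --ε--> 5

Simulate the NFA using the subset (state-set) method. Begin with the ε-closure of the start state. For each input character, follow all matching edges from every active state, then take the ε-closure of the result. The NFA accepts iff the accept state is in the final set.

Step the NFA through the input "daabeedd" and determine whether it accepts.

S₀ = ε-closure({0}) = {0,1,2,4,5,6}
'd' @ 1: {1,2,3,4,5,6}  [accepting]
'a' @ 2: {}  — dead — no transitions
rest 'abeedd' ignored (set empty)
end set {} — state 5 not in

Answer: REJECT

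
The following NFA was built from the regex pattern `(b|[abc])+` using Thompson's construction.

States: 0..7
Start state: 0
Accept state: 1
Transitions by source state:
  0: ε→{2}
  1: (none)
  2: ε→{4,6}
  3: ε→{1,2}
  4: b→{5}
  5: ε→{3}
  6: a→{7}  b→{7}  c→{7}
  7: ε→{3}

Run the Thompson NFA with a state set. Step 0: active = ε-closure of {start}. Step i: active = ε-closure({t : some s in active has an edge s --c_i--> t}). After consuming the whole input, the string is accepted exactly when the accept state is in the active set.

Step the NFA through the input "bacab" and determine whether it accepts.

S₀ = ε-closure({0}) = {0,2,4,6}
'b' @ 1: {1,2,3,4,5,6,7}  [accepting]
'a' @ 2: {1,2,3,4,6,7}  [accepting]
'c' @ 3: {1,2,3,4,6,7}  [accepting]
'a' @ 4: {1,2,3,4,6,7}  [accepting]
'b' @ 5: {1,2,3,4,5,6,7}  [accepting]
end set {1,2,3,4,5,6,7} — state 1 in

Answer: ACCEPT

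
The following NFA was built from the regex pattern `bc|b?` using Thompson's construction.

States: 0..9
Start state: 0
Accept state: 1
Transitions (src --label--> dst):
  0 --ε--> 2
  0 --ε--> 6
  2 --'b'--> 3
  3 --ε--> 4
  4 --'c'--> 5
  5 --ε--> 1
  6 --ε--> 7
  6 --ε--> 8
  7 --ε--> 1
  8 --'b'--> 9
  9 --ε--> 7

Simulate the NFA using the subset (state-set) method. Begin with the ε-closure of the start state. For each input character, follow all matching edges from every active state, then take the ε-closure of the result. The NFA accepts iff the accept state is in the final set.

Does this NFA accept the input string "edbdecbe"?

S₀ = ε-closure({0}) = {0,1,2,6,7,8}
'e' @ 1: {}  — dead — no transitions
rest 'dbdecbe' ignored (set empty)
end set {} — state 1 not in

Answer: REJECT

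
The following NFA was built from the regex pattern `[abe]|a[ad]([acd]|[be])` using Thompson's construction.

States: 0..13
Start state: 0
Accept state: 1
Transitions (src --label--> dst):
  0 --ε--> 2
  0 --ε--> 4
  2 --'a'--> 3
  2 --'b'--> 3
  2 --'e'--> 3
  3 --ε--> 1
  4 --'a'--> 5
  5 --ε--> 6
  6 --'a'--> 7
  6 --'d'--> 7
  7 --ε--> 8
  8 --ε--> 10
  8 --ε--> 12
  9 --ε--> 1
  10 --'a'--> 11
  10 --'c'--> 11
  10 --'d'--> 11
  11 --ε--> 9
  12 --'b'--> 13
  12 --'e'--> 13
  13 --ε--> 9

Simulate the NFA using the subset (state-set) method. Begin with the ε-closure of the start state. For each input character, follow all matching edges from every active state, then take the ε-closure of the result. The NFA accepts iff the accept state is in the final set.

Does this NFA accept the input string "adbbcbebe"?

Answer: REJECT

Steps:
start: ε-closure({0}) = {0,2,4}
'a' @ 1: {1,3,5,6}  (accept∈set)
'd' @ 2: {7,8,10,12}
'b' @ 3: {1,9,13}  (accept∈set)
'b' @ 4: {}  — dead — no transitions
rest 'cbebe' ignored (set empty)
final: {}; accept 1 not in set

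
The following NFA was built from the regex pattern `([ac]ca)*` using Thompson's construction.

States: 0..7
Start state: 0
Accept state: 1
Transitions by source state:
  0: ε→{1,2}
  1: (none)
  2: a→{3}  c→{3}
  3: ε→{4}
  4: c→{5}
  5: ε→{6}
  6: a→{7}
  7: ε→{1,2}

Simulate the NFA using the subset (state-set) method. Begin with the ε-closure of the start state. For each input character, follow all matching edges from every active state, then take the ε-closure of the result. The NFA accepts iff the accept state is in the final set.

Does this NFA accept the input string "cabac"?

S₀ = ε-closure({0}) = {0,1,2}
'c' @ 1: {3,4}
'a' @ 2: {}  — state set empty
rest 'bac' ignored (set empty)
end set {} — state 1 not in

Answer: REJECT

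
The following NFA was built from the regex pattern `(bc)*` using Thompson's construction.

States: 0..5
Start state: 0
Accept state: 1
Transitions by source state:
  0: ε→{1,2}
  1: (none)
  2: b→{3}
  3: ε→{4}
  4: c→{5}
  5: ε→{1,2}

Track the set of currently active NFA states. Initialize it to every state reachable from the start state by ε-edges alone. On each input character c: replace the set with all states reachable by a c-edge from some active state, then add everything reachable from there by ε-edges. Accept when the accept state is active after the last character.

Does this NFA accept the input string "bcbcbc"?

Answer: ACCEPT

Trace:
initial (ε-close {0}): {0,1,2}
'b' @ 1: {3,4}
'c' @ 2: {1,2,5}  [accepting]
'b' @ 3: {3,4}
'c' @ 4: {1,2,5}  [accepting]
'b' @ 5: {3,4}
'c' @ 6: {1,2,5}  [accepting]
final: {1,2,5}; accept 1 in set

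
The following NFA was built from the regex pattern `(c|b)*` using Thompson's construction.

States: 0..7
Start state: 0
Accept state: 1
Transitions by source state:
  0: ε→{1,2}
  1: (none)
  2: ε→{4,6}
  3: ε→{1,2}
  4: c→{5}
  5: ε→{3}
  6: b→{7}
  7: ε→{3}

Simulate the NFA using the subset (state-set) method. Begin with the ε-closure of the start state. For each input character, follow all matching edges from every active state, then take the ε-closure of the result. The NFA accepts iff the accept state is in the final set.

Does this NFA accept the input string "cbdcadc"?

S₀ = ε-closure({0}) = {0,1,2,4,6}
'c' @ 1: {1,2,3,4,5,6}  ✓accept
'b' @ 2: {1,2,3,4,6,7}  ✓accept
'd' @ 3: {}  — state set empty
rest 'cadc' ignored (set empty)
final: {}; accept 1 not in set

Answer: REJECT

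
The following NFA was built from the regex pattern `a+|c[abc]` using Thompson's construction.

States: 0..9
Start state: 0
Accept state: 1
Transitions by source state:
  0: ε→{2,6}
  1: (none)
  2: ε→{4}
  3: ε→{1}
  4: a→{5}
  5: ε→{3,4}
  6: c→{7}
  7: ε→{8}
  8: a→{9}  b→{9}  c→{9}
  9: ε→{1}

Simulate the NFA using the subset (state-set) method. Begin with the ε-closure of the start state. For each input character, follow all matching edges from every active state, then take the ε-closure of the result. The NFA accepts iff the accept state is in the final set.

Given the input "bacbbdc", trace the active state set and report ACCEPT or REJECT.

Answer: REJECT

Steps:
initial (ε-close {0}): {0,2,4,6}
'b' @ 1: {}  — dead — no transitions
rest 'acbbdc' ignored (set empty)
end set {} — state 1 not in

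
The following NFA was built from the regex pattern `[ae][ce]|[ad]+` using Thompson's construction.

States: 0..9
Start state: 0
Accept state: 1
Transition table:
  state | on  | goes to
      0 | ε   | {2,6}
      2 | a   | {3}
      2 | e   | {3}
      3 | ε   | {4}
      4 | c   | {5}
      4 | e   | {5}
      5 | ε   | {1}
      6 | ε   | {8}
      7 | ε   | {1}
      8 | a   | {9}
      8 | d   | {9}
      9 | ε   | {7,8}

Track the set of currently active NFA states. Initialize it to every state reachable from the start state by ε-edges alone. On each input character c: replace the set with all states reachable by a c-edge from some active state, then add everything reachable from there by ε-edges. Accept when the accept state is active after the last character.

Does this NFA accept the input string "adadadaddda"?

Answer: ACCEPT

Trace:
start: ε-closure({0}) = {0,2,6,8}
'a' @ 1: {1,3,4,7,8,9}  ✓accept
'd' @ 2: {1,7,8,9}  ✓accept
'a' @ 3: {1,7,8,9}  ✓accept
'd' @ 4: {1,7,8,9}  ✓accept
'a' @ 5: {1,7,8,9}  ✓accept
'd' @ 6: {1,7,8,9}  ✓accept
'a' @ 7: {1,7,8,9}  ✓accept
'd' @ 8: {1,7,8,9}  ✓accept
'd' @ 9: {1,7,8,9}  ✓accept
'd' @ 10: {1,7,8,9}  ✓accept
'a' @ 11: {1,7,8,9}  ✓accept
end set {1,7,8,9} — state 1 in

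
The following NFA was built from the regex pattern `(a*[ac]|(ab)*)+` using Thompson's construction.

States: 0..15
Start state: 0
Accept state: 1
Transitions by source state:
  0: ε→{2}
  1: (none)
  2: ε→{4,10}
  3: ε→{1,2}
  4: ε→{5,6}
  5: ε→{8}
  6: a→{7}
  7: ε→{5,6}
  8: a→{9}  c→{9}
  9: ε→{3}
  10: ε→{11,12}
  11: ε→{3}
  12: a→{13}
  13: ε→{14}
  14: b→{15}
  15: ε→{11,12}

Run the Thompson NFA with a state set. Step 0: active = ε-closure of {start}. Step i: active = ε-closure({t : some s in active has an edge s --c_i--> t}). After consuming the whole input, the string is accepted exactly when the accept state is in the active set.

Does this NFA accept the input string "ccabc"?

initial (ε-close {0}): {0,1,2,3,4,5,6,8,10,11,12}
'c' @ 1: {1,2,3,4,5,6,8,9,10,11,12}  [accepting]
'c' @ 2: {1,2,3,4,5,6,8,9,10,11,12}  [accepting]
'a' @ 3: {1,2,3,4,5,6,7,8,9,10,11,12,13,14}  [accepting]
'b' @ 4: {1,2,3,4,5,6,8,10,11,12,15}  [accepting]
'c' @ 5: {1,2,3,4,5,6,8,9,10,11,12}  [accepting]
final: {1,2,3,4,5,6,8,9,10,11,12}; accept 1 in set

Answer: ACCEPT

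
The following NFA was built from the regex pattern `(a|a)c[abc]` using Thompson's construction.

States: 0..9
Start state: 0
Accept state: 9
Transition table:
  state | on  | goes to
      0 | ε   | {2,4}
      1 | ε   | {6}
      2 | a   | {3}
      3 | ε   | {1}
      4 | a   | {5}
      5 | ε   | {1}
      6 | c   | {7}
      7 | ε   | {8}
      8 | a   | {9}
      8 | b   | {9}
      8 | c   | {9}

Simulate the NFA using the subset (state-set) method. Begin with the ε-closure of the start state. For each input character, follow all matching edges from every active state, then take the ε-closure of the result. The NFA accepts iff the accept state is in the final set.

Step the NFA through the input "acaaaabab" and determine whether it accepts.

start: ε-closure({0}) = {0,2,4}
'a' @ 1: {1,3,5,6}
'c' @ 2: {7,8}
'a' @ 3: {9}  (accept∈set)
'a' @ 4: {}  — state set empty
rest 'aabab' ignored (set empty)
end set {} — state 9 not in

Answer: REJECT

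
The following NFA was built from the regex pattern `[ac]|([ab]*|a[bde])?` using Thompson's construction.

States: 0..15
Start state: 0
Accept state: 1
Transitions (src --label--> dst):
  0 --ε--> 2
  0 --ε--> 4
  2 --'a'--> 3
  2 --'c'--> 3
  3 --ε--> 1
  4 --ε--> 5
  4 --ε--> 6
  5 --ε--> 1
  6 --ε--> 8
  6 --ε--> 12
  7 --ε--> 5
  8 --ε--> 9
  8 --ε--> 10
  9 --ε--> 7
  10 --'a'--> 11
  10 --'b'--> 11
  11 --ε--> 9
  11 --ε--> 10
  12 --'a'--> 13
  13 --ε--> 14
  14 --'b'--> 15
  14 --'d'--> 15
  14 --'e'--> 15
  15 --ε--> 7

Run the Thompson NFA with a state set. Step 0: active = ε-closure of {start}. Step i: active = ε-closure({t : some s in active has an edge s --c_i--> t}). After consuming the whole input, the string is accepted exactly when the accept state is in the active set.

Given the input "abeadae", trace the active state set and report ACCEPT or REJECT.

start: ε-closure({0}) = {0,1,2,4,5,6,7,8,9,10,12}
'a' @ 1: {1,3,5,7,9,10,11,13,14}  [accepting]
'b' @ 2: {1,5,7,9,10,11,15}  [accepting]
'e' @ 3: {}  — state set empty
rest 'adae' ignored (set empty)
final: {}; accept 1 not in set

Answer: REJECT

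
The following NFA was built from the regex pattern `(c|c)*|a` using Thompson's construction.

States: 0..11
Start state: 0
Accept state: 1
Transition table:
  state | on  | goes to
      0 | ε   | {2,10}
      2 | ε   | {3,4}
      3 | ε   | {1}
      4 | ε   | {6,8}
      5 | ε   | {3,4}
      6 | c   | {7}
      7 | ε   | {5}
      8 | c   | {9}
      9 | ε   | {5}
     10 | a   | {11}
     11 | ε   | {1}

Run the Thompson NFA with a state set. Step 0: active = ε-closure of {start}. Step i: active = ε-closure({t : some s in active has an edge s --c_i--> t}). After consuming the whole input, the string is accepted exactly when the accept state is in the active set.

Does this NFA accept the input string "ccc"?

Answer: ACCEPT

Derivation:
S₀ = ε-closure({0}) = {0,1,2,3,4,6,8,10}
'c' @ 1: {1,3,4,5,6,7,8,9}  [accepting]
'c' @ 2: {1,3,4,5,6,7,8,9}  [accepting]
'c' @ 3: {1,3,4,5,6,7,8,9}  [accepting]
after full input: {1,3,4,5,6,7,8,9}  (accept=1 in)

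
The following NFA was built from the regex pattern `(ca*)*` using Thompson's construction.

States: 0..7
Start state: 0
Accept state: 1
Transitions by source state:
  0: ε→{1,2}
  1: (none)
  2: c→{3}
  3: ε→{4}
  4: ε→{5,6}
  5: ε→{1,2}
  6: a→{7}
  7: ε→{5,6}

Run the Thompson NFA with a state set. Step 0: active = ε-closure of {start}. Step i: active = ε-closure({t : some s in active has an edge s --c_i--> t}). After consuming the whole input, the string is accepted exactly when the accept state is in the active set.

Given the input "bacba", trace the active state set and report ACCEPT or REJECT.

Answer: REJECT

Trace:
initial (ε-close {0}): {0,1,2}
'b' @ 1: {}  — state set empty
rest 'acba' ignored (set empty)
end set {} — state 1 not in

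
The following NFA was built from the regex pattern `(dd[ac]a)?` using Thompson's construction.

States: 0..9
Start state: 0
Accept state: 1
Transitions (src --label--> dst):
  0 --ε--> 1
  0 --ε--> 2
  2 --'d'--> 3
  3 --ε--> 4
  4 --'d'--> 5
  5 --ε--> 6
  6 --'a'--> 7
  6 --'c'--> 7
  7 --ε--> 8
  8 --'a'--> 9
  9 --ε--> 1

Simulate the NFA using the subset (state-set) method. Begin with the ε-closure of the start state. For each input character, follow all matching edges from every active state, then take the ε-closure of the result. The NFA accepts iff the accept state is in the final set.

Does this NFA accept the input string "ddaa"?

Answer: ACCEPT

Trace:
S₀ = ε-closure({0}) = {0,1,2}
'd' @ 1: {3,4}
'd' @ 2: {5,6}
'a' @ 3: {7,8}
'a' @ 4: {1,9}  ✓accept
after full input: {1,9}  (accept=1 in)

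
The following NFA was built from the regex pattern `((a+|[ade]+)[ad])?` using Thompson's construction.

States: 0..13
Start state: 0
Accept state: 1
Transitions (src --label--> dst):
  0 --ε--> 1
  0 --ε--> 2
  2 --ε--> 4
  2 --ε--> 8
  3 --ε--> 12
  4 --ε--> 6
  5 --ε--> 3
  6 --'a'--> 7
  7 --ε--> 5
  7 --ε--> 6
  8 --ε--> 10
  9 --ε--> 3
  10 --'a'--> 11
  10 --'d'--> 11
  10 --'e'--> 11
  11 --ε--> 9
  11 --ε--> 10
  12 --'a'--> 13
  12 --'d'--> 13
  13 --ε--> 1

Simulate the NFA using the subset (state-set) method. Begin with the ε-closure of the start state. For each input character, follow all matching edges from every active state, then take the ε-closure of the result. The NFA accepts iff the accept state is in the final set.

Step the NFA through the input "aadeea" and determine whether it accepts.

Answer: ACCEPT

Trace:
S₀ = ε-closure({0}) = {0,1,2,4,6,8,10}
'a' @ 1: {3,5,6,7,9,10,11,12}
'a' @ 2: {1,3,5,6,7,9,10,11,12,13}  [accepting]
'd' @ 3: {1,3,9,10,11,12,13}  [accepting]
'e' @ 4: {3,9,10,11,12}
'e' @ 5: {3,9,10,11,12}
'a' @ 6: {1,3,9,10,11,12,13}  [accepting]
final: {1,3,9,10,11,12,13}; accept 1 in set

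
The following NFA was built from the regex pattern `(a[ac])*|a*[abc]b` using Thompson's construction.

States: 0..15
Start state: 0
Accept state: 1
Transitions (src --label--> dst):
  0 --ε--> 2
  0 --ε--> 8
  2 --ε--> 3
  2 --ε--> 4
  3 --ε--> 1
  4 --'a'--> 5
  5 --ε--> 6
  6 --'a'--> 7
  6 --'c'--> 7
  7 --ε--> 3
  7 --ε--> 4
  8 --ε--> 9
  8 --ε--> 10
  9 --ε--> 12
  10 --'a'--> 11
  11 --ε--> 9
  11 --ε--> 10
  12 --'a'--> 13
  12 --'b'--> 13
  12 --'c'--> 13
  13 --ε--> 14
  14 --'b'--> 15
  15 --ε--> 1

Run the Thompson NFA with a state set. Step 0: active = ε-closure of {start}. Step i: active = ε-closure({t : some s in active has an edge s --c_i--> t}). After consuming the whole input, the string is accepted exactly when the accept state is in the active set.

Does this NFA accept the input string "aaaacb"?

start: ε-closure({0}) = {0,1,2,3,4,8,9,10,12}
'a' @ 1: {5,6,9,10,11,12,13,14}
'a' @ 2: {1,3,4,7,9,10,11,12,13,14}  (accept∈set)
'a' @ 3: {5,6,9,10,11,12,13,14}
'a' @ 4: {1,3,4,7,9,10,11,12,13,14}  (accept∈set)
'c' @ 5: {13,14}
'b' @ 6: {1,15}  (accept∈set)
end set {1,15} — state 1 in

Answer: ACCEPT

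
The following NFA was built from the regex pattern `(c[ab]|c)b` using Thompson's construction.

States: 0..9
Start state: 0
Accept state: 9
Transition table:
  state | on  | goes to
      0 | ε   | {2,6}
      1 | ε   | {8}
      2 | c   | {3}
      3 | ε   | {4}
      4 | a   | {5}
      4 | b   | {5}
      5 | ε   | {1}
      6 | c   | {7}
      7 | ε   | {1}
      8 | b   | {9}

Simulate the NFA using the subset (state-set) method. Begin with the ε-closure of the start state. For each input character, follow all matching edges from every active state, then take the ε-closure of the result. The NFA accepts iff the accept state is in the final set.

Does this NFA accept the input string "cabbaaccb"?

Answer: REJECT

Derivation:
S₀ = ε-closure({0}) = {0,2,6}
'c' @ 1: {1,3,4,7,8}
'a' @ 2: {1,5,8}
'b' @ 3: {9}  ✓accept
'b' @ 4: {}  — state set empty
rest 'aaccb' ignored (set empty)
end set {} — state 9 not in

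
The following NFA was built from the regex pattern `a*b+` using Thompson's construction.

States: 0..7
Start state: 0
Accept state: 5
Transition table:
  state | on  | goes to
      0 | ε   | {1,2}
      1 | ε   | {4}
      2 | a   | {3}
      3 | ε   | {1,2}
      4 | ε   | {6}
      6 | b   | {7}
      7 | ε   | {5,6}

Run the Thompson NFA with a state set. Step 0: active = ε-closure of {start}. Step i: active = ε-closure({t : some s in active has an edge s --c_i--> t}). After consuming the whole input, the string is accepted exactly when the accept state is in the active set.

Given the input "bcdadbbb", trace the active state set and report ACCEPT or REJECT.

Answer: REJECT

Steps:
start: ε-closure({0}) = {0,1,2,4,6}
'b' @ 1: {5,6,7}  [accepting]
'c' @ 2: {}  — dead — no transitions
rest 'dadbbb' ignored (set empty)
end set {} — state 5 not in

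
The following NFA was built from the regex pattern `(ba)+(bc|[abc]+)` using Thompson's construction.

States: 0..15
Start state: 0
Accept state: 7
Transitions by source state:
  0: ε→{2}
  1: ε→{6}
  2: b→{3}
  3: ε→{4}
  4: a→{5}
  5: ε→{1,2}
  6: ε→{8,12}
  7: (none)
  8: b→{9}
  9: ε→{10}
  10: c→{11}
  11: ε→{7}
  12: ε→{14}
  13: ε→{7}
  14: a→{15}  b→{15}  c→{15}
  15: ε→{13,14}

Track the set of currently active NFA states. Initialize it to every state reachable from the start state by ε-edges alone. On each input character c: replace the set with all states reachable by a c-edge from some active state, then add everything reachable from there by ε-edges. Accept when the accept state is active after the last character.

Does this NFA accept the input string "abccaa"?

Answer: REJECT

Derivation:
initial (ε-close {0}): {0,2}
'a' @ 1: {}  — no active states
rest 'bccaa' ignored (set empty)
end set {} — state 7 not in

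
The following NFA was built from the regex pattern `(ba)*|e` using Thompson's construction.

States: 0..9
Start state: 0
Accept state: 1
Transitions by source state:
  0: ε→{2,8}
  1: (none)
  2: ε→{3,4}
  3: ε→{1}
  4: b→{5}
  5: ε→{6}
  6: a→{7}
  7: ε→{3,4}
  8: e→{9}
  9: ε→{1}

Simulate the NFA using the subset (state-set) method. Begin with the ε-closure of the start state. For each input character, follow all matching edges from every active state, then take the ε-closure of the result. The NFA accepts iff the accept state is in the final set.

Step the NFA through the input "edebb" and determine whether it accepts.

Answer: REJECT

Derivation:
start: ε-closure({0}) = {0,1,2,3,4,8}
'e' @ 1: {1,9}  (accept∈set)
'd' @ 2: {}  — no active states
rest 'ebb' ignored (set empty)
end set {} — state 1 not in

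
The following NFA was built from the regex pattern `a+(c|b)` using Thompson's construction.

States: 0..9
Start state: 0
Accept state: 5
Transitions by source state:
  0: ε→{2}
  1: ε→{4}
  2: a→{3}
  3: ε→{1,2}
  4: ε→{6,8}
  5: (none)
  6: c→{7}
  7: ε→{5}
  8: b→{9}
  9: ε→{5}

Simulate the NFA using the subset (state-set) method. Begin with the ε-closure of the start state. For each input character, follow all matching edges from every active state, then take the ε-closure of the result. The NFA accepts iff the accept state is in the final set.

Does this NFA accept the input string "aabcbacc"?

S₀ = ε-closure({0}) = {0,2}
'a' @ 1: {1,2,3,4,6,8}
'a' @ 2: {1,2,3,4,6,8}
'b' @ 3: {5,9}  (accept∈set)
'c' @ 4: {}  — state set empty
rest 'bacc' ignored (set empty)
after full input: {}  (accept=5 not in)

Answer: REJECT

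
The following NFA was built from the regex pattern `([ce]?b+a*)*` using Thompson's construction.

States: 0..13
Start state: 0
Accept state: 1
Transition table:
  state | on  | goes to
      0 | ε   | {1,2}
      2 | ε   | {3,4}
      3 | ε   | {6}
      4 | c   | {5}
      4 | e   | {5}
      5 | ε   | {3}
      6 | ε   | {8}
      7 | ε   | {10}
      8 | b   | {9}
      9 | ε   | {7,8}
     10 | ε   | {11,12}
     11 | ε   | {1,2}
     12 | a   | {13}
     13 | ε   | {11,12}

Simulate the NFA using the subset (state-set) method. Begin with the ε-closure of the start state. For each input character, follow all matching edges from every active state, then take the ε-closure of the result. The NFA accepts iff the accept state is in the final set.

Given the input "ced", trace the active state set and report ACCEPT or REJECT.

Answer: REJECT

Steps:
start: ε-closure({0}) = {0,1,2,3,4,6,8}
'c' @ 1: {3,5,6,8}
'e' @ 2: {}  — dead — no transitions
rest 'd' ignored (set empty)
end set {} — state 1 not in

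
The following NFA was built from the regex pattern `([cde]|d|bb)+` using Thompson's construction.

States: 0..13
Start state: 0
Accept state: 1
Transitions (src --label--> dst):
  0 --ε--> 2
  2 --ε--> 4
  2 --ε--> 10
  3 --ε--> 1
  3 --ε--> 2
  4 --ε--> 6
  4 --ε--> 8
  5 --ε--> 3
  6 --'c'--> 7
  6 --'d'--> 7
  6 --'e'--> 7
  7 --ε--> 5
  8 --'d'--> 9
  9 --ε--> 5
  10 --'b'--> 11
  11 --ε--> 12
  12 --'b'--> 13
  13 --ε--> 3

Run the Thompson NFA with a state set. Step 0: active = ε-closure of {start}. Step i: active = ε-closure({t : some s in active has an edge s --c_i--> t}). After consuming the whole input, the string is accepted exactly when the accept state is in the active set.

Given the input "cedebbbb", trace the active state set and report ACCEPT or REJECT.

Answer: ACCEPT

Trace:
start: ε-closure({0}) = {0,2,4,6,8,10}
'c' @ 1: {1,2,3,4,5,6,7,8,10}  [accepting]
'e' @ 2: {1,2,3,4,5,6,7,8,10}  [accepting]
'd' @ 3: {1,2,3,4,5,6,7,8,9,10}  [accepting]
'e' @ 4: {1,2,3,4,5,6,7,8,10}  [accepting]
'b' @ 5: {11,12}
'b' @ 6: {1,2,3,4,6,8,10,13}  [accepting]
'b' @ 7: {11,12}
'b' @ 8: {1,2,3,4,6,8,10,13}  [accepting]
final: {1,2,3,4,6,8,10,13}; accept 1 in set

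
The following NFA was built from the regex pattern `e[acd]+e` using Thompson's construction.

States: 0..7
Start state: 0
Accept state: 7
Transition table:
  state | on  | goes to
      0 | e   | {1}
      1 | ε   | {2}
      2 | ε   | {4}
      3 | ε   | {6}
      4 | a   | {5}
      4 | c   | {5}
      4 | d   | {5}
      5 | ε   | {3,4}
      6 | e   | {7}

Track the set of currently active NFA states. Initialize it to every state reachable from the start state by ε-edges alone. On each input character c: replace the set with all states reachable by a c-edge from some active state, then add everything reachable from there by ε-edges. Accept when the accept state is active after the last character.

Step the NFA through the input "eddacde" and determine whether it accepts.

initial (ε-close {0}): {0}
'e' @ 1: {1,2,4}
'd' @ 2: {3,4,5,6}
'd' @ 3: {3,4,5,6}
'a' @ 4: {3,4,5,6}
'c' @ 5: {3,4,5,6}
'd' @ 6: {3,4,5,6}
'e' @ 7: {7}  (accept∈set)
final: {7}; accept 7 in set

Answer: ACCEPT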